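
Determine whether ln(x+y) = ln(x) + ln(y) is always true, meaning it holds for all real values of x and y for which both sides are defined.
Claim: ln(x+y) = ln(x) + ln(y).
Test a specific point where both sides are defined: x = 5, y = 3/2.
LHS = ln(x+y) ≈ 1.8718
RHS = ln(x) + ln(y) ≈ 2.0149
Since 1.8718 ≠ 2.0149, the equation fails at this point, so it cannot hold for all real values of x and y for which both sides are defined.
ln(x) + ln(y) = ln(xy), not ln(x+y).

Conclusion: No, this is NOT an identity.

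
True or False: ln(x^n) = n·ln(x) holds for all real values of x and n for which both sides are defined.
True.

Claim: ln(x^n) = n·ln(x).
Reasoning: The right side requires x > 0. For x > 0, x^n = (e^(ln x))^n = e^(n·ln x), so taking ln of both sides gives ln(x^n) = n·ln(x).
So the two sides agree for all real values of x and n for which both sides are defined.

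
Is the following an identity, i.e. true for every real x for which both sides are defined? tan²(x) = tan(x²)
No, this is NOT an identity.

Claim: tan²(x) = tan(x²).
Test a specific point where both sides are defined: x = -π/3.
LHS = tan²(x) ≈ 3.0000
RHS = tan(x²) ≈ 1.9485
Since 3.0000 ≠ 1.9485, the equation fails at this point, so it cannot hold for every real x for which both sides are defined.
tan²(x) means (tan x)², squaring the output; tan(x²) squares the input. These are different functions.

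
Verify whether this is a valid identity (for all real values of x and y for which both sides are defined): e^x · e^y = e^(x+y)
Claim: e^x · e^y = e^(x+y).
Reasoning: This is the law of exponents for a common base: multiplying powers adds exponents. E.g. from the series, (Σ x^j/j!)(Σ y^k/k!) = Σ_m (Σ_{j+k=m} x^j y^k/(j!k!)) = Σ_m (x+y)^m/m! by the binomial theorem.
So the two sides agree for all real values of x and y for which both sides are defined.

Conclusion: Yes, this is an identity.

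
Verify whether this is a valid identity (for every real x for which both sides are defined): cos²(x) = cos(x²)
Claim: cos²(x) = cos(x²).
Test a specific point where both sides are defined: x = π/4.
LHS = cos²(x) ≈ 0.5000
RHS = cos(x²) ≈ 0.8157
Since 0.5000 ≠ 0.8157, the equation fails at this point, so it cannot hold for every real x for which both sides are defined.
cos²(x) means (cos x)², squaring the output; cos(x²) squares the input. These are different functions.

Conclusion: No, this is NOT an identity.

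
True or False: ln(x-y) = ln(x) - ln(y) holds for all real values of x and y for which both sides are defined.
False.

Claim: ln(x-y) = ln(x) - ln(y).
Test a specific point where both sides are defined: x = 5, y = 3/2.
LHS = ln(x-y) ≈ 1.2528
RHS = ln(x) - ln(y) ≈ 1.2040
Since 1.2528 ≠ 1.2040, the equation fails at this point, so it cannot hold for all real values of x and y for which both sides are defined.
ln(x) - ln(y) = ln(x/y), not ln(x-y).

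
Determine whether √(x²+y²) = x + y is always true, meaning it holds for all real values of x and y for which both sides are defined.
Claim: √(x²+y²) = x + y.
Test a specific point where both sides are defined: x = 2, y = 4.
LHS = √(x²+y²) ≈ 4.4721
RHS = x + y ≈ 6.0000
Since 4.4721 ≠ 6.0000, the equation fails at this point, so it cannot hold for all real values of x and y for which both sides are defined.
(x+y)² = x² + 2xy + y², not x² + y², so the square root does not split this way.

Conclusion: No, this is NOT an identity.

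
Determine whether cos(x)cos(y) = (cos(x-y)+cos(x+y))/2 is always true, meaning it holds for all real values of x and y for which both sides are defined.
Yes, this is an identity.

Claim: cos(x)cos(y) = (cos(x-y)+cos(x+y))/2.
Reasoning: cos(x-y) = cos(x)cos(y) + sin(x)sin(y) and cos(x+y) = cos(x)cos(y) - sin(x)sin(y). Adding, cos(x-y) + cos(x+y) = 2cos(x)cos(y); divide by 2.
So the two sides agree for all real values of x and y for which both sides are defined.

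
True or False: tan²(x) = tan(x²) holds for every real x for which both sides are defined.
False.

Claim: tan²(x) = tan(x²).
Test a specific point where both sides are defined: x = π/3.
LHS = tan²(x) ≈ 3.0000
RHS = tan(x²) ≈ 1.9485
Since 3.0000 ≠ 1.9485, the equation fails at this point, so it cannot hold for every real x for which both sides are defined.
tan²(x) means (tan x)², squaring the output; tan(x²) squares the input. These are different functions.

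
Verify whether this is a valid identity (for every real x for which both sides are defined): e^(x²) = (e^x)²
No, this is NOT an identity.

Claim: e^(x²) = (e^x)².
Test a specific point where both sides are defined: x = 1.
LHS = e^(x²) ≈ 2.7183
RHS = (e^x)² ≈ 7.3891
Since 2.7183 ≠ 7.3891, the equation fails at this point, so it cannot hold for every real x for which both sides are defined.
(e^x)² = e^(2x), and 2x ≠ x² in general.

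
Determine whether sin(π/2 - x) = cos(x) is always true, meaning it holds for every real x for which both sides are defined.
Claim: sin(π/2 - x) = cos(x).
Reasoning: Use sin(u - v) = sin(u)cos(v) - cos(u)sin(v) with u = π/2, v = x: sin(π/2)cos(x) - cos(π/2)sin(x) = 1·cos(x) - 0·sin(x) = cos(x).
So the two sides agree for every real x for which both sides are defined.

Conclusion: Yes, this is an identity.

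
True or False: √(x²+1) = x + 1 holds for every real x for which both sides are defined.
Claim: √(x²+1) = x + 1.
Test a specific point where both sides are defined: x = 1/2.
LHS = √(x²+1) ≈ 1.1180
RHS = x + 1 ≈ 1.5000
Since 1.1180 ≠ 1.5000, the equation fails at this point, so it cannot hold for every real x for which both sides are defined.
(x+1)² = x² + 2x + 1 ≠ x² + 1 unless x = 0.

Conclusion: False.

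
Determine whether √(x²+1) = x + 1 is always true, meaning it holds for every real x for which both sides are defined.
No, this is NOT an identity.

Claim: √(x²+1) = x + 1.
Test a specific point where both sides are defined: x = -1.
LHS = √(x²+1) ≈ 1.4142
RHS = x + 1 ≈ 0.0000
Since 1.4142 ≠ 0.0000, the equation fails at this point, so it cannot hold for every real x for which both sides are defined.
(x+1)² = x² + 2x + 1 ≠ x² + 1 unless x = 0.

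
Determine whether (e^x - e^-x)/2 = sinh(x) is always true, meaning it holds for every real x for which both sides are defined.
Claim: (e^x - e^-x)/2 = sinh(x).
Reasoning: This is exactly the definition of the hyperbolic sine: sinh(x) := (e^x - e^-x)/2.
So the two sides agree for every real x for which both sides are defined.

Conclusion: Yes, this is an identity.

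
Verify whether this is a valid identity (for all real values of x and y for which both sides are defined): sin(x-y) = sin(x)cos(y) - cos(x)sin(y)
Claim: sin(x-y) = sin(x)cos(y) - cos(x)sin(y).
Reasoning: Replace y by -y in sin(x+y) = sin(x)cos(y) + cos(x)sin(y) and use cos(-y) = cos(y), sin(-y) = -sin(y): sin(x-y) = sin(x)cos(y) - cos(x)sin(y).
So the two sides agree for all real values of x and y for which both sides are defined.

Conclusion: Yes, this is an identity.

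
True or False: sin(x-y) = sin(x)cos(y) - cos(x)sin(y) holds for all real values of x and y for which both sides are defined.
True.

Claim: sin(x-y) = sin(x)cos(y) - cos(x)sin(y).
Reasoning: Replace y by -y in sin(x+y) = sin(x)cos(y) + cos(x)sin(y) and use cos(-y) = cos(y), sin(-y) = -sin(y): sin(x-y) = sin(x)cos(y) - cos(x)sin(y).
So the two sides agree for all real values of x and y for which both sides are defined.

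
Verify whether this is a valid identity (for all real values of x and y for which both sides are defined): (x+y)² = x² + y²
Claim: (x+y)² = x² + y².
Test a specific point where both sides are defined: x = 3/2, y = 1/2.
LHS = (x+y)² ≈ 4.0000
RHS = x² + y² ≈ 2.5000
Since 4.0000 ≠ 2.5000, the equation fails at this point, so it cannot hold for all real values of x and y for which both sides are defined.
The correct expansion is (x+y)² = x² + 2xy + y²; the cross term 2xy is missing.

Conclusion: No, this is NOT an identity.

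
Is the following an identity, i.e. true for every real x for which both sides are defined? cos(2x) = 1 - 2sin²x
Claim: cos(2x) = 1 - 2sin²x.
Reasoning: cos(2x) = cos²x - sin²x. Replace cos²x by 1 - sin²x: (1 - sin²x) - sin²x = 1 - 2sin²x.
So the two sides agree for every real x for which both sides are defined.

Conclusion: Yes, this is an identity.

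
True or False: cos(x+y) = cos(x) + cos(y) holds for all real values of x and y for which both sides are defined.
False.

Claim: cos(x+y) = cos(x) + cos(y).
Test a specific point where both sides are defined: x = π/4, y = -π/4.
LHS = cos(x+y) ≈ 1.0000
RHS = cos(x) + cos(y) ≈ 1.4142
Since 1.0000 ≠ 1.4142, the equation fails at this point, so it cannot hold for all real values of x and y for which both sides are defined.
The correct expansion is cos(x+y) = cos(x)cos(y) - sin(x)sin(y); cosine is not additive.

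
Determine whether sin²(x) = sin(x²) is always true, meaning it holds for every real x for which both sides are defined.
No, this is NOT an identity.

Claim: sin²(x) = sin(x²).
Test a specific point where both sides are defined: x = π/2.
LHS = sin²(x) ≈ 1.0000
RHS = sin(x²) ≈ 0.6243
Since 1.0000 ≠ 0.6243, the equation fails at this point, so it cannot hold for every real x for which both sides are defined.
sin²(x) means (sin x)², squaring the output; sin(x²) squares the input. These are different functions.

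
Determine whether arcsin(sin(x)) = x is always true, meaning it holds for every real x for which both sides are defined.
Claim: arcsin(sin(x)) = x.
Test a specific point where both sides are defined: x = 2π/3.
LHS = arcsin(sin(x)) ≈ 1.0472
RHS = x ≈ 2.0944
Since 1.0472 ≠ 2.0944, the equation fails at this point, so it cannot hold for every real x for which both sides are defined.
arcsin only returns values in [-π/2, π/2], so arcsin(sin(x)) = x holds only for x in that interval, not for all real x.

Conclusion: No, this is NOT an identity.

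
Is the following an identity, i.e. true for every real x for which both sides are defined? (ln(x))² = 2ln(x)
Claim: (ln(x))² = 2ln(x).
Test a specific point where both sides are defined: x = 3/2.
LHS = (ln(x))² ≈ 0.1644
RHS = 2ln(x) ≈ 0.8109
Since 0.1644 ≠ 0.8109, the equation fails at this point, so it cannot hold for every real x for which both sides are defined.
2ln(x) equals ln(x²), which is not the same as (ln x)².

Conclusion: No, this is NOT an identity.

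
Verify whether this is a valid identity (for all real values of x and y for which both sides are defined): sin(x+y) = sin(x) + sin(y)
Claim: sin(x+y) = sin(x) + sin(y).
Test a specific point where both sides are defined: x = 3π/4, y = 2π/3.
LHS = sin(x+y) ≈ -0.9659
RHS = sin(x) + sin(y) ≈ 1.5731
Since -0.9659 ≠ 1.5731, the equation fails at this point, so it cannot hold for all real values of x and y for which both sides are defined.
The correct expansion is sin(x+y) = sin(x)cos(y) + cos(x)sin(y); sine is not additive.

Conclusion: No, this is NOT an identity.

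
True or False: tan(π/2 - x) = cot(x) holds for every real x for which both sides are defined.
True.

Claim: tan(π/2 - x) = cot(x).
Reasoning: tan(π/2 - x) = sin(π/2 - x)/cos(π/2 - x) = cos(x)/sin(x) = cot(x), using the cofunction identities sin(π/2 - x) = cos(x) and cos(π/2 - x) = sin(x).
So the two sides agree for every real x for which both sides are defined.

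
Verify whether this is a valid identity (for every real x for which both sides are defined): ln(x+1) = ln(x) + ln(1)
Claim: ln(x+1) = ln(x) + ln(1).
Test a specific point where both sides are defined: x = 1/2.
LHS = ln(x+1) ≈ 0.4055
RHS = ln(x) + ln(1) ≈ -0.6931
Since 0.4055 ≠ -0.6931, the equation fails at this point, so it cannot hold for every real x for which both sides are defined.
ln(1) = 0, so the right side is just ln(x), which differs from ln(x+1).

Conclusion: No, this is NOT an identity.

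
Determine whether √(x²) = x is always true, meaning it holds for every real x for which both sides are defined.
Claim: √(x²) = x.
Test a specific point where both sides are defined: x = -1.
LHS = √(x²) ≈ 1.0000
RHS = x ≈ -1.0000
Since 1.0000 ≠ -1.0000, the equation fails at this point, so it cannot hold for every real x for which both sides are defined.
√(x²) = |x|, which differs from x whenever x < 0 (both sides are defined for every real x).

Conclusion: No, this is NOT an identity.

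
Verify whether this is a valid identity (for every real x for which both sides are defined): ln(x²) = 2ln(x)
Claim: ln(x²) = 2ln(x).
Reasoning: The right side requires x > 0. For x > 0, x² = (e^(ln x))² = e^(2ln x), so ln(x²) = 2ln(x). (For x < 0 the right side is undefined, so those values are outside the claim.)
So the two sides agree for every real x for which both sides are defined.

Conclusion: Yes, this is an identity.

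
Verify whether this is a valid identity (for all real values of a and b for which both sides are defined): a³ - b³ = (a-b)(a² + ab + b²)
Claim: a³ - b³ = (a-b)(a² + ab + b²).
Reasoning: Expand the right side: (a-b)(a² + ab + b²) = a³ + a²b + ab² - a²b - ab² - b³ = a³ - b³ (the middle terms cancel in pairs).
So the two sides agree for all real values of a and b for which both sides are defined.

Conclusion: Yes, this is an identity.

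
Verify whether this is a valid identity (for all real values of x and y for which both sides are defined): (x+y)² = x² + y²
Claim: (x+y)² = x² + y².
Test a specific point where both sides are defined: x = 3/2, y = 1.
LHS = (x+y)² ≈ 6.2500
RHS = x² + y² ≈ 3.2500
Since 6.2500 ≠ 3.2500, the equation fails at this point, so it cannot hold for all real values of x and y for which both sides are defined.
The correct expansion is (x+y)² = x² + 2xy + y²; the cross term 2xy is missing.

Conclusion: No, this is NOT an identity.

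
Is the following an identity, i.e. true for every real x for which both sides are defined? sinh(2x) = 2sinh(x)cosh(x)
Yes, this is an identity.

Claim: sinh(2x) = 2sinh(x)cosh(x).
Reasoning: 2sinh(x)cosh(x) = 2 · (e^x - e^-x)/2 · (e^x + e^-x)/2 = (e^(2x) - e^(-2x))/2 = sinh(2x).
So the two sides agree for every real x for which both sides are defined.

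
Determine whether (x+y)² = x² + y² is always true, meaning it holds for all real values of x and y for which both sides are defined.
No, this is NOT an identity.

Claim: (x+y)² = x² + y².
Test a specific point where both sides are defined: x = 2, y = 1/2.
LHS = (x+y)² ≈ 6.2500
RHS = x² + y² ≈ 4.2500
Since 6.2500 ≠ 4.2500, the equation fails at this point, so it cannot hold for all real values of x and y for which both sides are defined.
The correct expansion is (x+y)² = x² + 2xy + y²; the cross term 2xy is missing.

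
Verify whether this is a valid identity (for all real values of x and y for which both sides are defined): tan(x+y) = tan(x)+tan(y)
Claim: tan(x+y) = tan(x)+tan(y).
Test a specific point where both sides are defined: x = 2π/3, y = 2π/3.
LHS = tan(x+y) ≈ 1.7321
RHS = tan(x)+tan(y) ≈ -3.4641
Since 1.7321 ≠ -3.4641, the equation fails at this point, so it cannot hold for all real values of x and y for which both sides are defined.
The correct formula is tan(x+y) = (tan(x) + tan(y))/(1 - tan(x)tan(y)).

Conclusion: No, this is NOT an identity.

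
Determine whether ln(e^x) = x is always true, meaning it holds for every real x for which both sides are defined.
Claim: ln(e^x) = x.
Reasoning: ln is the inverse of the exponential: ln(e^x) asks for the exponent p with e^p = e^x, and since e^p is one-to-one that exponent is p = x.
So the two sides agree for every real x for which both sides are defined.

Conclusion: Yes, this is an identity.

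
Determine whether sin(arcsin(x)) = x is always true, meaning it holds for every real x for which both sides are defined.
Yes, this is an identity.

Claim: sin(arcsin(x)) = x.
Reasoning: For -1 ≤ x ≤ 1 (where arcsin is defined), arcsin(x) is by definition an angle whose sine equals x. Taking the sine of that angle returns x. (Note the other order, arcsin(sin x) = x, is NOT an identity.)
So the two sides agree for every real x for which both sides are defined.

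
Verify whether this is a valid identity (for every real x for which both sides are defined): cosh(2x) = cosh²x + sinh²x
Claim: cosh(2x) = cosh²x + sinh²x.
Reasoning: cosh²x = (e^(2x) + 2 + e^(-2x))/4 and sinh²x = (e^(2x) - 2 + e^(-2x))/4. Adding gives (2e^(2x) + 2e^(-2x))/4 = (e^(2x) + e^(-2x))/2 = cosh(2x).
So the two sides agree for every real x for which both sides are defined.

Conclusion: Yes, this is an identity.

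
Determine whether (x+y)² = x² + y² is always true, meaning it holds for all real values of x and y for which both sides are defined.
No, this is NOT an identity.

Claim: (x+y)² = x² + y².
Test a specific point where both sides are defined: x = 1, y = 3.
LHS = (x+y)² ≈ 16.0000
RHS = x² + y² ≈ 10.0000
Since 16.0000 ≠ 10.0000, the equation fails at this point, so it cannot hold for all real values of x and y for which both sides are defined.
The correct expansion is (x+y)² = x² + 2xy + y²; the cross term 2xy is missing.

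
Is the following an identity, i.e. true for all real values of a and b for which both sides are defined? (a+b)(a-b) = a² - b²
Yes, this is an identity.

Claim: (a+b)(a-b) = a² - b².
Reasoning: Expand: (a+b)(a-b) = a² - ab + ba - b² = a² - b² (the cross terms cancel).
So the two sides agree for all real values of a and b for which both sides are defined.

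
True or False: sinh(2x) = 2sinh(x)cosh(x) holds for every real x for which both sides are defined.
True.

Claim: sinh(2x) = 2sinh(x)cosh(x).
Reasoning: 2sinh(x)cosh(x) = 2 · (e^x - e^-x)/2 · (e^x + e^-x)/2 = (e^(2x) - e^(-2x))/2 = sinh(2x).
So the two sides agree for every real x for which both sides are defined.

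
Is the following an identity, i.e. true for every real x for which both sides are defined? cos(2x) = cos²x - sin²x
Claim: cos(2x) = cos²x - sin²x.
Reasoning: Put y = x in the addition formula cos(x+y) = cos(x)cos(y) - sin(x)sin(y): cos(2x) = cos²x - sin²x.
So the two sides agree for every real x for which both sides are defined.

Conclusion: Yes, this is an identity.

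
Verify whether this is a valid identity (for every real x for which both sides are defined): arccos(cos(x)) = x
Claim: arccos(cos(x)) = x.
Test a specific point where both sides are defined: x = -π/3.
LHS = arccos(cos(x)) ≈ 1.0472
RHS = x ≈ -1.0472
Since 1.0472 ≠ -1.0472, the equation fails at this point, so it cannot hold for every real x for which both sides are defined.
arccos only returns values in [0, π], so arccos(cos(x)) = x holds only for x in that interval, not for all real x.

Conclusion: No, this is NOT an identity.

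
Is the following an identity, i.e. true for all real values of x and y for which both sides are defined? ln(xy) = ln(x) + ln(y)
Yes, this is an identity.

Claim: ln(xy) = ln(x) + ln(y).
Reasoning: Both sides are simultaneously defined only when x, y > 0. Write x = e^p, y = e^q (p = ln x, q = ln y). Then xy = e^p · e^q = e^(p+q), so ln(xy) = p + q = ln(x) + ln(y).
So the two sides agree for all real values of x and y for which both sides are defined.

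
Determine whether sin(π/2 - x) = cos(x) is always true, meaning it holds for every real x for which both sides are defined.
Yes, this is an identity.

Claim: sin(π/2 - x) = cos(x).
Reasoning: Use sin(u - v) = sin(u)cos(v) - cos(u)sin(v) with u = π/2, v = x: sin(π/2)cos(x) - cos(π/2)sin(x) = 1·cos(x) - 0·sin(x) = cos(x).
So the two sides agree for every real x for which both sides are defined.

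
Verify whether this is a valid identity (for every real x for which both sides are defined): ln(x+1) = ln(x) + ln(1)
Claim: ln(x+1) = ln(x) + ln(1).
Test a specific point where both sides are defined: x = 5.
LHS = ln(x+1) ≈ 1.7918
RHS = ln(x) + ln(1) ≈ 1.6094
Since 1.7918 ≠ 1.6094, the equation fails at this point, so it cannot hold for every real x for which both sides are defined.
ln(1) = 0, so the right side is just ln(x), which differs from ln(x+1).

Conclusion: No, this is NOT an identity.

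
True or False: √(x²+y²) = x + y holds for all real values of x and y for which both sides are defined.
Claim: √(x²+y²) = x + y.
Test a specific point where both sides are defined: x = 4, y = 5.
LHS = √(x²+y²) ≈ 6.4031
RHS = x + y ≈ 9.0000
Since 6.4031 ≠ 9.0000, the equation fails at this point, so it cannot hold for all real values of x and y for which both sides are defined.
(x+y)² = x² + 2xy + y², not x² + y², so the square root does not split this way.

Conclusion: False.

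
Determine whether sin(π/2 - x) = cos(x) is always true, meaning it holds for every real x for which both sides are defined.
Claim: sin(π/2 - x) = cos(x).
Reasoning: Use sin(u - v) = sin(u)cos(v) - cos(u)sin(v) with u = π/2, v = x: sin(π/2)cos(x) - cos(π/2)sin(x) = 1·cos(x) - 0·sin(x) = cos(x).
So the two sides agree for every real x for which both sides are defined.

Conclusion: Yes, this is an identity.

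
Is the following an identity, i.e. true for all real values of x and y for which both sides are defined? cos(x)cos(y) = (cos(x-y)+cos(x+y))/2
Yes, this is an identity.

Claim: cos(x)cos(y) = (cos(x-y)+cos(x+y))/2.
Reasoning: cos(x-y) = cos(x)cos(y) + sin(x)sin(y) and cos(x+y) = cos(x)cos(y) - sin(x)sin(y). Adding, cos(x-y) + cos(x+y) = 2cos(x)cos(y); divide by 2.
So the two sides agree for all real values of x and y for which both sides are defined.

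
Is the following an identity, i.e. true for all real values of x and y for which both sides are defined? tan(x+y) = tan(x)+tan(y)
Claim: tan(x+y) = tan(x)+tan(y).
Test a specific point where both sides are defined: x = π/3, y = π/3.
LHS = tan(x+y) ≈ -1.7321
RHS = tan(x)+tan(y) ≈ 3.4641
Since -1.7321 ≠ 3.4641, the equation fails at this point, so it cannot hold for all real values of x and y for which both sides are defined.
The correct formula is tan(x+y) = (tan(x) + tan(y))/(1 - tan(x)tan(y)).

Conclusion: No, this is NOT an identity.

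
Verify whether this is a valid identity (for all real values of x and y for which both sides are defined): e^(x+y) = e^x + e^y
No, this is NOT an identity.

Claim: e^(x+y) = e^x + e^y.
Test a specific point where both sides are defined: x = 4, y = 4.
LHS = e^(x+y) ≈ 2980.9580
RHS = e^x + e^y ≈ 109.1963
Since 2980.9580 ≠ 109.1963, the equation fails at this point, so it cannot hold for all real values of x and y for which both sides are defined.
The correct rule is e^(x+y) = e^x · e^y (a product, not a sum).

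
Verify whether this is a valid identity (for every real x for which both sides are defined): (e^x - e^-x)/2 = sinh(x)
Yes, this is an identity.

Claim: (e^x - e^-x)/2 = sinh(x).
Reasoning: This is exactly the definition of the hyperbolic sine: sinh(x) := (e^x - e^-x)/2.
So the two sides agree for every real x for which both sides are defined.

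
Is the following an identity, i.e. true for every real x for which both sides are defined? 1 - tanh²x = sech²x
Claim: 1 - tanh²x = sech²x.
Reasoning: Divide cosh²x - sinh²x = 1 through by cosh²x (never zero): 1 - tanh²x = 1/cosh²x = sech²x.
So the two sides agree for every real x for which both sides are defined.

Conclusion: Yes, this is an identity.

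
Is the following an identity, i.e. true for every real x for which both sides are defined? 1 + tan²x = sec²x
Yes, this is an identity.

Claim: 1 + tan²x = sec²x.
Reasoning: Start from sin²x + cos²x = 1 and divide every term by cos²x (allowed wherever tan x and sec x are defined): tan²x + 1 = 1/cos²x = sec²x.
So the two sides agree for every real x for which both sides are defined.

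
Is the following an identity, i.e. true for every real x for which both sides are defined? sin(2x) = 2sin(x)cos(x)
Yes, this is an identity.

Claim: sin(2x) = 2sin(x)cos(x).
Reasoning: Put y = x in the addition formula sin(x+y) = sin(x)cos(y) + cos(x)sin(y): sin(2x) = sin(x)cos(x) + cos(x)sin(x) = 2sin(x)cos(x).
So the two sides agree for every real x for which both sides are defined.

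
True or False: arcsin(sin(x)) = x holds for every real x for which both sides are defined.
Claim: arcsin(sin(x)) = x.
Test a specific point where both sides are defined: x = 3π/4.
LHS = arcsin(sin(x)) ≈ 0.7854
RHS = x ≈ 2.3562
Since 0.7854 ≠ 2.3562, the equation fails at this point, so it cannot hold for every real x for which both sides are defined.
arcsin only returns values in [-π/2, π/2], so arcsin(sin(x)) = x holds only for x in that interval, not for all real x.

Conclusion: False.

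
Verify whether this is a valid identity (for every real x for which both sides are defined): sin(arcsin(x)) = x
Claim: sin(arcsin(x)) = x.
Reasoning: For -1 ≤ x ≤ 1 (where arcsin is defined), arcsin(x) is by definition an angle whose sine equals x. Taking the sine of that angle returns x. (Note the other order, arcsin(sin x) = x, is NOT an identity.)
So the two sides agree for every real x for which both sides are defined.

Conclusion: Yes, this is an identity.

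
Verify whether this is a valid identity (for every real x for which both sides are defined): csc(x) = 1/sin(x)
Claim: csc(x) = 1/sin(x).
Reasoning: csc(x) is by definition the reciprocal of sin(x), wherever sin(x) ≠ 0.
So the two sides agree for every real x for which both sides are defined.

Conclusion: Yes, this is an identity.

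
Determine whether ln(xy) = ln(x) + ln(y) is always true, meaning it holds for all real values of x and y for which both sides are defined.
Claim: ln(xy) = ln(x) + ln(y).
Reasoning: Both sides are simultaneously defined only when x, y > 0. Write x = e^p, y = e^q (p = ln x, q = ln y). Then xy = e^p · e^q = e^(p+q), so ln(xy) = p + q = ln(x) + ln(y).
So the two sides agree for all real values of x and y for which both sides are defined.

Conclusion: Yes, this is an identity.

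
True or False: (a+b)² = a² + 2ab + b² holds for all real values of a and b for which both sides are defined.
True.

Claim: (a+b)² = a² + 2ab + b².
Reasoning: Expand: (a+b)² = (a+b)(a+b) = a·a + a·b + b·a + b·b = a² + 2ab + b².
So the two sides agree for all real values of a and b for which both sides are defined.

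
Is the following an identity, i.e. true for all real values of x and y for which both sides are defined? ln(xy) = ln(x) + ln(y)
Claim: ln(xy) = ln(x) + ln(y).
Reasoning: Both sides are simultaneously defined only when x, y > 0. Write x = e^p, y = e^q (p = ln x, q = ln y). Then xy = e^p · e^q = e^(p+q), so ln(xy) = p + q = ln(x) + ln(y).
So the two sides agree for all real values of x and y for which both sides are defined.

Conclusion: Yes, this is an identity.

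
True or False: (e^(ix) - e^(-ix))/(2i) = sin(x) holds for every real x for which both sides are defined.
True.

Claim: (e^(ix) - e^(-ix))/(2i) = sin(x).
Reasoning: By Euler's formula e^(ix) = cos(x) + i·sin(x) and e^(-ix) = cos(x) - i·sin(x). Subtracting cancels the cosine terms: e^(ix) - e^(-ix) = 2i·sin(x); divide by 2i.
So the two sides agree for every real x for which both sides are defined.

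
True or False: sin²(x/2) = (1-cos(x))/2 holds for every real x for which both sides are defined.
Claim: sin²(x/2) = (1-cos(x))/2.
Reasoning: Use cos(2θ) = 1 - 2sin²θ with θ = x/2: cos(x) = 1 - 2sin²(x/2). Solving for sin²(x/2) gives (1 - cos(x))/2.
So the two sides agree for every real x for which both sides are defined.

Conclusion: True.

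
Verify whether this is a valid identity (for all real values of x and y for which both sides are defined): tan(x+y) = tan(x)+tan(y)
No, this is NOT an identity.

Claim: tan(x+y) = tan(x)+tan(y).
Test a specific point where both sides are defined: x = π/6, y = 2π/3.
LHS = tan(x+y) ≈ -0.5774
RHS = tan(x)+tan(y) ≈ -1.1547
Since -0.5774 ≠ -1.1547, the equation fails at this point, so it cannot hold for all real values of x and y for which both sides are defined.
The correct formula is tan(x+y) = (tan(x) + tan(y))/(1 - tan(x)tan(y)).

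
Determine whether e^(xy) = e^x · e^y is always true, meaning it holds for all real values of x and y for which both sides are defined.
No, this is NOT an identity.

Claim: e^(xy) = e^x · e^y.
Test a specific point where both sides are defined: x = 5, y = 3/2.
LHS = e^(xy) ≈ 1808.0424
RHS = e^x · e^y ≈ 665.1416
Since 1808.0424 ≠ 665.1416, the equation fails at this point, so it cannot hold for all real values of x and y for which both sides are defined.
e^x · e^y = e^(x+y), not e^(xy).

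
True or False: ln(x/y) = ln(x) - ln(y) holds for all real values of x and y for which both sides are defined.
True.

Claim: ln(x/y) = ln(x) - ln(y).
Reasoning: Both sides are simultaneously defined only when x, y > 0. Write x = e^p, y = e^q. Then x/y = e^(p-q), so ln(x/y) = p - q = ln(x) - ln(y).
So the two sides agree for all real values of x and y for which both sides are defined.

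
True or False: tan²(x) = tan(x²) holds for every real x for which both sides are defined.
Claim: tan²(x) = tan(x²).
Test a specific point where both sides are defined: x = π.
LHS = tan²(x) ≈ 0.0000
RHS = tan(x²) ≈ 0.4767
Since 0.0000 ≠ 0.4767, the equation fails at this point, so it cannot hold for every real x for which both sides are defined.
tan²(x) means (tan x)², squaring the output; tan(x²) squares the input. These are different functions.

Conclusion: False.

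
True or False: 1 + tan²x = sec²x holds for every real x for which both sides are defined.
Claim: 1 + tan²x = sec²x.
Reasoning: Start from sin²x + cos²x = 1 and divide every term by cos²x (allowed wherever tan x and sec x are defined): tan²x + 1 = 1/cos²x = sec²x.
So the two sides agree for every real x for which both sides are defined.

Conclusion: True.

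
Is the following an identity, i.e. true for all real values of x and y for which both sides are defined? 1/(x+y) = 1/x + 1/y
Claim: 1/(x+y) = 1/x + 1/y.
Test a specific point where both sides are defined: x = 5, y = 3/2.
LHS = 1/(x+y) ≈ 0.1538
RHS = 1/x + 1/y ≈ 0.8667
Since 0.1538 ≠ 0.8667, the equation fails at this point, so it cannot hold for all real values of x and y for which both sides are defined.
1/x + 1/y = (x+y)/(xy), which is not 1/(x+y).

Conclusion: No, this is NOT an identity.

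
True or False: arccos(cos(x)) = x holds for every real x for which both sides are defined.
Claim: arccos(cos(x)) = x.
Test a specific point where both sides are defined: x = -π/3.
LHS = arccos(cos(x)) ≈ 1.0472
RHS = x ≈ -1.0472
Since 1.0472 ≠ -1.0472, the equation fails at this point, so it cannot hold for every real x for which both sides are defined.
arccos only returns values in [0, π], so arccos(cos(x)) = x holds only for x in that interval, not for all real x.

Conclusion: False.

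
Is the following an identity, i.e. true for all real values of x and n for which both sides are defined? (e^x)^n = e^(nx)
Yes, this is an identity.

Claim: (e^x)^n = e^(nx).
Reasoning: e^x is a positive real number, and for a positive base B and real exponent n, B^n = e^(n·ln B). With B = e^x, ln B = x, so (e^x)^n = e^(n·x).
So the two sides agree for all real values of x and n for which both sides are defined.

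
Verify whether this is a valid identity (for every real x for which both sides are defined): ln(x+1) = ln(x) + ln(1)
No, this is NOT an identity.

Claim: ln(x+1) = ln(x) + ln(1).
Test a specific point where both sides are defined: x = 2.
LHS = ln(x+1) ≈ 1.0986
RHS = ln(x) + ln(1) ≈ 0.6931
Since 1.0986 ≠ 0.6931, the equation fails at this point, so it cannot hold for every real x for which both sides are defined.
ln(1) = 0, so the right side is just ln(x), which differs from ln(x+1).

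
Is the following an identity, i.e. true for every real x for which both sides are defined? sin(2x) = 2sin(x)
Claim: sin(2x) = 2sin(x).
Test a specific point where both sides are defined: x = π/3.
LHS = sin(2x) ≈ 0.8660
RHS = 2sin(x) ≈ 1.7321
Since 0.8660 ≠ 1.7321, the equation fails at this point, so it cannot hold for every real x for which both sides are defined.
The correct double-angle formula is sin(2x) = 2sin(x)cos(x).

Conclusion: No, this is NOT an identity.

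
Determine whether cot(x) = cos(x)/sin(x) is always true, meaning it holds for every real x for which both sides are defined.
Yes, this is an identity.

Claim: cot(x) = cos(x)/sin(x).
Reasoning: cot(x) is defined as 1/tan(x) = 1/(sin(x)/cos(x)) = cos(x)/sin(x), wherever sin(x) ≠ 0.
So the two sides agree for every real x for which both sides are defined.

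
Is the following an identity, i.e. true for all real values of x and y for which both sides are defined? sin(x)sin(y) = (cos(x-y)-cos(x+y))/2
Claim: sin(x)sin(y) = (cos(x-y)-cos(x+y))/2.
Reasoning: cos(x-y) = cos(x)cos(y) + sin(x)sin(y) and cos(x+y) = cos(x)cos(y) - sin(x)sin(y). Subtracting, cos(x-y) - cos(x+y) = 2sin(x)sin(y); divide by 2.
So the two sides agree for all real values of x and y for which both sides are defined.

Conclusion: Yes, this is an identity.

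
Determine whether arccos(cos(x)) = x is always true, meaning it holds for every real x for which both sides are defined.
No, this is NOT an identity.

Claim: arccos(cos(x)) = x.
Test a specific point where both sides are defined: x = -π/6.
LHS = arccos(cos(x)) ≈ 0.5236
RHS = x ≈ -0.5236
Since 0.5236 ≠ -0.5236, the equation fails at this point, so it cannot hold for every real x for which both sides are defined.
arccos only returns values in [0, π], so arccos(cos(x)) = x holds only for x in that interval, not for all real x.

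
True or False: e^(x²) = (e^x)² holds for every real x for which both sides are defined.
Claim: e^(x²) = (e^x)².
Test a specific point where both sides are defined: x = -2.
LHS = e^(x²) ≈ 54.5982
RHS = (e^x)² ≈ 0.0183
Since 54.5982 ≠ 0.0183, the equation fails at this point, so it cannot hold for every real x for which both sides are defined.
(e^x)² = e^(2x), and 2x ≠ x² in general.

Conclusion: False.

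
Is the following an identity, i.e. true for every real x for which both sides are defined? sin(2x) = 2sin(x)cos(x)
Claim: sin(2x) = 2sin(x)cos(x).
Reasoning: Put y = x in the addition formula sin(x+y) = sin(x)cos(y) + cos(x)sin(y): sin(2x) = sin(x)cos(x) + cos(x)sin(x) = 2sin(x)cos(x).
So the two sides agree for every real x for which both sides are defined.

Conclusion: Yes, this is an identity.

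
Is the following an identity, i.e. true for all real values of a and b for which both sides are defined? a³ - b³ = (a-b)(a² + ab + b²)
Claim: a³ - b³ = (a-b)(a² + ab + b²).
Reasoning: Expand the right side: (a-b)(a² + ab + b²) = a³ + a²b + ab² - a²b - ab² - b³ = a³ - b³ (the middle terms cancel in pairs).
So the two sides agree for all real values of a and b for which both sides are defined.

Conclusion: Yes, this is an identity.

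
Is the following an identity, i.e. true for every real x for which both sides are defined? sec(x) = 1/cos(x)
Yes, this is an identity.

Claim: sec(x) = 1/cos(x).
Reasoning: sec(x) is by definition the reciprocal of cos(x), wherever cos(x) ≠ 0.
So the two sides agree for every real x for which both sides are defined.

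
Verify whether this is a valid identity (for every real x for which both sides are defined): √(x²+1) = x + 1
Claim: √(x²+1) = x + 1.
Test a specific point where both sides are defined: x = 3/2.
LHS = √(x²+1) ≈ 1.8028
RHS = x + 1 ≈ 2.5000
Since 1.8028 ≠ 2.5000, the equation fails at this point, so it cannot hold for every real x for which both sides are defined.
(x+1)² = x² + 2x + 1 ≠ x² + 1 unless x = 0.

Conclusion: No, this is NOT an identity.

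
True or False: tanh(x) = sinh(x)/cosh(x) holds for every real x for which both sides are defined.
Claim: tanh(x) = sinh(x)/cosh(x).
Reasoning: tanh(x) is defined as sinh(x)/cosh(x) = (e^x - e^-x)/(e^x + e^-x); cosh(x) ≥ 1 is never zero, so this holds for every real x.
So the two sides agree for every real x for which both sides are defined.

Conclusion: True.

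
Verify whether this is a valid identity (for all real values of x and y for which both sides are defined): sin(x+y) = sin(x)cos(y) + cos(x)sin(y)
Claim: sin(x+y) = sin(x)cos(y) + cos(x)sin(y).
Reasoning: By Euler's formula e^(i(x+y)) = e^(ix)·e^(iy) = (cos x + i·sin x)(cos y + i·sin y). The imaginary part of the left side is sin(x+y); the imaginary part of the product is sin(x)cos(y) + cos(x)sin(y).
So the two sides agree for all real values of x and y for which both sides are defined.

Conclusion: Yes, this is an identity.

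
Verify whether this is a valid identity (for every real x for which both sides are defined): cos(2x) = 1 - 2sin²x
Yes, this is an identity.

Claim: cos(2x) = 1 - 2sin²x.
Reasoning: cos(2x) = cos²x - sin²x. Replace cos²x by 1 - sin²x: (1 - sin²x) - sin²x = 1 - 2sin²x.
So the two sides agree for every real x for which both sides are defined.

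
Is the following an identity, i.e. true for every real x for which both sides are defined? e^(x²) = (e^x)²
No, this is NOT an identity.

Claim: e^(x²) = (e^x)².
Test a specific point where both sides are defined: x = -3.
LHS = e^(x²) ≈ 8103.0839
RHS = (e^x)² ≈ 0.0025
Since 8103.0839 ≠ 0.0025, the equation fails at this point, so it cannot hold for every real x for which both sides are defined.
(e^x)² = e^(2x), and 2x ≠ x² in general.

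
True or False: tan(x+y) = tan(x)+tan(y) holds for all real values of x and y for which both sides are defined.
Claim: tan(x+y) = tan(x)+tan(y).
Test a specific point where both sides are defined: x = -π/4, y = -π/6.
LHS = tan(x+y) ≈ -3.7321
RHS = tan(x)+tan(y) ≈ -1.5774
Since -3.7321 ≠ -1.5774, the equation fails at this point, so it cannot hold for all real values of x and y for which both sides are defined.
The correct formula is tan(x+y) = (tan(x) + tan(y))/(1 - tan(x)tan(y)).

Conclusion: False.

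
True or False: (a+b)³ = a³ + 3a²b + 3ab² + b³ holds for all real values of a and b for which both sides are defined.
True.

Claim: (a+b)³ = a³ + 3a²b + 3ab² + b³.
Reasoning: (a+b)³ = (a+b)(a+b)² = (a+b)(a² + 2ab + b²) = a³ + 2a²b + ab² + a²b + 2ab² + b³ = a³ + 3a²b + 3ab² + b³.
So the two sides agree for all real values of a and b for which both sides are defined.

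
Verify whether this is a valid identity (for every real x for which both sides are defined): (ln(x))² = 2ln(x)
Claim: (ln(x))² = 2ln(x).
Test a specific point where both sides are defined: x = 2.
LHS = (ln(x))² ≈ 0.4805
RHS = 2ln(x) ≈ 1.3863
Since 0.4805 ≠ 1.3863, the equation fails at this point, so it cannot hold for every real x for which both sides are defined.
2ln(x) equals ln(x²), which is not the same as (ln x)².

Conclusion: No, this is NOT an identity.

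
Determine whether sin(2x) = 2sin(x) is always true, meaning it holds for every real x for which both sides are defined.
No, this is NOT an identity.

Claim: sin(2x) = 2sin(x).
Test a specific point where both sides are defined: x = 2π/3.
LHS = sin(2x) ≈ -0.8660
RHS = 2sin(x) ≈ 1.7321
Since -0.8660 ≠ 1.7321, the equation fails at this point, so it cannot hold for every real x for which both sides are defined.
The correct double-angle formula is sin(2x) = 2sin(x)cos(x).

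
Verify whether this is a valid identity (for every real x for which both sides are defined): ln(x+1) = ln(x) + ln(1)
No, this is NOT an identity.

Claim: ln(x+1) = ln(x) + ln(1).
Test a specific point where both sides are defined: x = 4.
LHS = ln(x+1) ≈ 1.6094
RHS = ln(x) + ln(1) ≈ 1.3863
Since 1.6094 ≠ 1.3863, the equation fails at this point, so it cannot hold for every real x for which both sides are defined.
ln(1) = 0, so the right side is just ln(x), which differs from ln(x+1).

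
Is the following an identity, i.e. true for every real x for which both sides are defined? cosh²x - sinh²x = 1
Yes, this is an identity.

Claim: cosh²x - sinh²x = 1.
Reasoning: With cosh(x) = (e^x + e^-x)/2 and sinh(x) = (e^x - e^-x)/2: cosh²x = (e^(2x) + 2 + e^(-2x))/4 and sinh²x = (e^(2x) - 2 + e^(-2x))/4. Subtracting leaves 4/4 = 1.
So the two sides agree for every real x for which both sides are defined.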